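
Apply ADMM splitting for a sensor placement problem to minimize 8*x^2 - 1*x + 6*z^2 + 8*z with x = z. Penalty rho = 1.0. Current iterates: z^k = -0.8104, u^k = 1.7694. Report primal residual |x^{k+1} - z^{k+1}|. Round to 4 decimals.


ADMM iteration with rho = 1.0, z^k = -0.8104, u^k = 1.7694
Step 1: x-update.
Minimize 8*x^2 - 1*x + (1.0/2)*(x + 0.8104 + 1.7694)^2
FOC: (2*8 + 1.0)*x = 1 + 1.0*(-0.8104 - 1.7694)
x^{k+1} = -0.0929
Step 2: z-update.
Minimize 6*z^2 + 8*z + (1.0/2)*(-0.0929 - z + 1.7694)^2
FOC: (2*6 + 1.0)*z = -8 + 1.0*(-0.0929 + 1.7694)
z^{k+1} = -0.4864
Step 3: u-update.
u^{k+1} = 1.7694 - 0.0929 + 0.4864 = 2.1629
Step 4: Primal residual = |-0.0929 + 0.4864| = 0.3935


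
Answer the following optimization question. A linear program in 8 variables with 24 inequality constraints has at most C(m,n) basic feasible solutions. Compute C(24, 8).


Each vertex corresponds to some choice of n active constraints out of m, so the number of vertices is at most C(m, n) = m! / (n!(m-n)!).
m = 24, n = 8
Numerator: 24 * 23 * 22 * 21 * 20 * 19 * 18 * 17
Denominator: 8! = 40320
C(24, 8) = 735471


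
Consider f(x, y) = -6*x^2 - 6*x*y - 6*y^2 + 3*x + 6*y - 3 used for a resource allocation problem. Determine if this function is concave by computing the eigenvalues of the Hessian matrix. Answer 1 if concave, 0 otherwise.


The Hessian of f(x,y) = -6*x^2 - 6*x*y - 6*y^2 + 3*x + 6*y - 3 is:
H = [[-12, -6], [-6, -12]]
Trace = -12 - 12 = -24
Determinant = -12*-12 - (-6)^2 = 108
Discriminant = (-24)^2 - 4*108 = 144.0
Eigenvalues: lambda_1 = -18.0, lambda_2 = -6.0
The function is concave.

1


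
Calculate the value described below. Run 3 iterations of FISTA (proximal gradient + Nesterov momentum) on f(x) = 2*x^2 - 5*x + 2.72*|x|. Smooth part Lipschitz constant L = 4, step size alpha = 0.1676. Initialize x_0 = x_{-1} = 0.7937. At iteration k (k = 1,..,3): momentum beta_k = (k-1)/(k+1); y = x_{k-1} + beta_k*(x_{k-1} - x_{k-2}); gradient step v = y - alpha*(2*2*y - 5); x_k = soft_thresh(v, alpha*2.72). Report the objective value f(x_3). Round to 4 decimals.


FISTA on f(x) = 2*x^2 - 5*x + 2.72*|x|
L = 4, alpha = 0.1676
Iteration 1: beta = 0.0, y = 0.7937 + 0.0*(0.7937 - 0.7937) = 0.7937
  grad(y) = -1.8252, v = y - alpha*grad = 1.0996
  prox(v) = soft_thresh(1.0996, 0.4559) = 0.6437
Iteration 2: beta = 0.3333, y = 0.6437 + 0.3333*(0.6437 - 0.7937) = 0.5937
  grad(y) = -2.625, v = y - alpha*grad = 1.0337
  prox(v) = soft_thresh(1.0337, 0.4559) = 0.5778
Iteration 3: beta = 0.5, y = 0.5778 + 0.5*(0.5778 - 0.6437) = 0.5449
  grad(y) = -2.8205, v = y - alpha*grad = 1.0176
  prox(v) = soft_thresh(1.0176, 0.4559) = 0.5617
f(x_3) = 2*0.5617^2 - 5*0.5617 + 2.72*|0.5617| = -0.6497


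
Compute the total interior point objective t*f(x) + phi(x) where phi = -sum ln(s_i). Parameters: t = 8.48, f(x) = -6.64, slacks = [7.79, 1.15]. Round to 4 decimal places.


Step 1: Compute log-barrier.
ln values: [2.0528, 0.1398]
phi = -(2.0528 + 0.1398) = -2.1926
Step 2: Compute augmented objective.
t*f(x) = 8.48*-6.64 = -56.3072
Total = -56.3072 - 2.1926 = -58.4998


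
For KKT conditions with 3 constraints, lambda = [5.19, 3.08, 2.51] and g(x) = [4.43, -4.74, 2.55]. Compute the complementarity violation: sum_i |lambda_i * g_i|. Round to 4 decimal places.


KKT complementary slackness check:
lambda_1 * g_1 = 5.19 * 4.43 = 22.9917
lambda_2 * g_2 = 3.08 * -4.74 = -14.5992
lambda_3 * g_3 = 2.51 * 2.55 = 6.4005
Total violation = 22.9917 + 14.5992 + 6.4005 = 43.9914


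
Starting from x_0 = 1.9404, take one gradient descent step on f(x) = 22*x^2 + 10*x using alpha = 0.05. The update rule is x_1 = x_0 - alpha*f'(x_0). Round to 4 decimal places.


We compute the gradient at x_0 and apply the update.
f'(x) = 44*x + 10
f'(1.9404) = 44*1.9404 + 10 = 95.3776
x_1 = 1.9404 - 0.05*95.3776 = -2.8285


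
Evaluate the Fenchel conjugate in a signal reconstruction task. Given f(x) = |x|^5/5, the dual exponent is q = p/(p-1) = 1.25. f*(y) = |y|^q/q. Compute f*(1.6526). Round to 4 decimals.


The conjugate exponent q satisfies 1/p + 1/q = 1.
p = 5, so q = 5/(5 - 1) = 1.25
|y|^q = 1.6526^1.25 = 1.8737
f*(1.6526) = 1.8737 / 1.25 = 1.499


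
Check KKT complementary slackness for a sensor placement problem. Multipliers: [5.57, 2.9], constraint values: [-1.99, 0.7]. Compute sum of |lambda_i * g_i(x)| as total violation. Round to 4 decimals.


KKT complementary slackness check:
lambda_1 * g_1 = 5.57 * -1.99 = -11.0843
lambda_2 * g_2 = 2.9 * 0.7 = 2.03
Total violation = 11.0843 + 2.03 = 13.1143


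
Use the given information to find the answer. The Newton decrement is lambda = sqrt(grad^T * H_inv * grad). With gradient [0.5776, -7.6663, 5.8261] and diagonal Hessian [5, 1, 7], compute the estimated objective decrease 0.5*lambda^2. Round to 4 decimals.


Step 1: H is diagonal, so H^(-1) * g = [0.1155, -7.6663, 0.8323].
Step 2: g^T H^(-1) g = sum_i g_i^2 / H_ii
  = (0.5776)^2/5 + (-7.6663)^2/1 + (5.8261)^2/7
  = 0.0667 + 58.7722 + 4.8491 = 63.6879
Step 3: Objective decrease = 0.5 * g^T H^(-1) g = 31.844


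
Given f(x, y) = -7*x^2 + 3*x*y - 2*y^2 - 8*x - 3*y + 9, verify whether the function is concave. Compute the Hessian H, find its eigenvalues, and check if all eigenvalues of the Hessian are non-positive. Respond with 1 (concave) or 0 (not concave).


The Hessian of f(x,y) = -7*x^2 + 3*x*y - 2*y^2 - 8*x - 3*y + 9 is:
H = [[-14, 3], [3, -4]]
Trace = -14 - 4 = -18
Determinant = -14*-4 - (3)^2 = 47
Discriminant = (-18)^2 - 4*47 = 136.0
Eigenvalues: lambda_1 = -14.831, lambda_2 = -3.169
The function is concave.

1


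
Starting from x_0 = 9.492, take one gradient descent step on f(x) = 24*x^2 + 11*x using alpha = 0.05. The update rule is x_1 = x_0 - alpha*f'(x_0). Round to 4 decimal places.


We compute the gradient at x_0 and apply the update.
f'(x) = 48*x + 11
f'(9.492) = 48*9.492 + 11 = 466.616
x_1 = 9.492 - 0.05*466.616 = -13.8388


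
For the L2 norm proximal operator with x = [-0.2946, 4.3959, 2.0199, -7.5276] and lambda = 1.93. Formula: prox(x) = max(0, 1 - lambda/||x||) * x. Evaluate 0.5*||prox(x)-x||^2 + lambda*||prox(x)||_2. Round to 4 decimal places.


Step 1: Compute ||x||.
||x|| = 8.953
Step 2: Compute scaling factor.
scale = max(0, 1 - 1.93/8.953) = 0.7844
Step 3: prox(x) = [-0.2311, 3.4483, 1.5845, -5.9049]
||prox(x)|| = 7.023
Step 4: Proximal objective.
0.5*||prox-x||^2 = 1.8625
lambda*||prox|| = 13.5544
Total = 15.4168


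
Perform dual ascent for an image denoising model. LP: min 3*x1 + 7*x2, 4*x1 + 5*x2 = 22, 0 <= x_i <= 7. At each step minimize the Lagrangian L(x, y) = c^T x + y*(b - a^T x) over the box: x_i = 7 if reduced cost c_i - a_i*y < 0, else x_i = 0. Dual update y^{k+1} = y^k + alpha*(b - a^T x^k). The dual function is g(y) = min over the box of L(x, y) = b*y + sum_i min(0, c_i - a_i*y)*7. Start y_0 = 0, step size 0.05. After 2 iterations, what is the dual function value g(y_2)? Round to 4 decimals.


Dual ascent for LP: min 3*x1 + 7*x2, 4*x1 + 5*x2 = 22, 0 <= x_i <= 7
Step 1: y^k = 0.0, reduced costs: (3.0, 7.0)
  x^k = (0.0, 0.0), subgradient = b - a^T x = 22.0
  y^{k+1} = 0.0 + 0.05*22.0 = 1.1
Step 2: y^k = 1.1, reduced costs: (-1.4, 1.5)
  x^k = (7.0, 0.0), subgradient = b - a^T x = -6.0
  y^{k+1} = 1.1 + 0.05*-6.0 = 0.8
Dual objective at y_2 = 0.8: reduced costs (-0.2, 3.0), box minimizer x = (7.0, 0.0)
g(y_2) = b*y + (c1 - a1*y)*x1 + (c2 - a2*y)*x2 = 22*0.8 + (-0.2)*7.0 + 3.0*0.0 = 17.6 - 1.4 + 0.0 = 16.2


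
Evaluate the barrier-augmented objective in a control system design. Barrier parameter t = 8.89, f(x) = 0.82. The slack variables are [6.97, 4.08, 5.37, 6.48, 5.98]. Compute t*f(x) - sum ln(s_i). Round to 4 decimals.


Step 1: Compute log-barrier.
ln values: [1.9416, 1.4061, 1.6808, 1.8687, 1.7884]
phi = -(1.9416 + 1.4061 + 1.6808 + 1.8687 + 1.7884) = -8.6857
Step 2: Compute augmented objective.
t*f(x) = 8.89*0.82 = 7.2898
Total = 7.2898 - 8.6857 = -1.3959


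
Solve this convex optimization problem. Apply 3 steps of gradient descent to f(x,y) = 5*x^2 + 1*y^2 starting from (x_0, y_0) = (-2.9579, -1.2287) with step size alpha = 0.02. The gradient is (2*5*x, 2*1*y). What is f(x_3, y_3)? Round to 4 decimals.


Gradient descent on f(x,y) = 5*x^2 + 1*y^2.
Starting point: (-2.9579, -1.2287), alpha = 0.02
Step 1: grad_x = 2*5*-2.9579 = -29.579, grad_y = 2*1*-1.2287 = -2.4574
  x_1 = -2.9579 - 0.02*-29.579 = -2.3663
  y_1 = -1.2287 - 0.02*-2.4574 = -1.1796
Step 2: grad_x = 2*5*-2.3663 = -23.6632, grad_y = 2*1*-1.1796 = -2.3591
  x_2 = -2.3663 - 0.02*-23.6632 = -1.8931
  y_2 = -1.1796 - 0.02*-2.3591 = -1.1324
Step 3: grad_x = 2*5*-1.8931 = -18.9306, grad_y = 2*1*-1.1324 = -2.2647
  x_3 = -1.8931 - 0.02*-18.9306 = -1.5144
  y_3 = -1.1324 - 0.02*-2.2647 = -1.0871
f(-1.5144, -1.0871) = 5*(-1.5144)^2 + 1*(-1.0871)^2 = 12.6494


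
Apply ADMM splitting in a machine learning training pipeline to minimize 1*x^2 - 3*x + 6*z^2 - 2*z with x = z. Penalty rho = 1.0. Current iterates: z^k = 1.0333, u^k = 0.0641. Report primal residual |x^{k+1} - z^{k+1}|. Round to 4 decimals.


ADMM iteration with rho = 1.0, z^k = 1.0333, u^k = 0.0641
Step 1: x-update.
Minimize 1*x^2 - 3*x + (1.0/2)*(x - 1.0333 + 0.0641)^2
FOC: (2*1 + 1.0)*x = 3 + 1.0*(1.0333 - 0.0641)
x^{k+1} = 1.3231
Step 2: z-update.
Minimize 6*z^2 - 2*z + (1.0/2)*(1.3231 - z + 0.0641)^2
FOC: (2*6 + 1.0)*z = 2 + 1.0*(1.3231 + 0.0641)
z^{k+1} = 0.2606
Step 3: u-update.
u^{k+1} = 0.0641 + 1.3231 - 0.2606 = 1.1266
Step 4: Primal residual = |1.3231 - 0.2606| = 1.0625


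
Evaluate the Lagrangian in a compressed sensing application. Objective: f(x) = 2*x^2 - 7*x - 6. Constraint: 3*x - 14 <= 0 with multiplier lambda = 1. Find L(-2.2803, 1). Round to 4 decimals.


Step 1: Evaluate f(x).
f(-2.2803) = 2*(-2.2803)^2 - 7*(-2.2803) - 6 = 20.3616
Step 2: Evaluate g(x).
g(-2.2803) = 3*-2.2803 - 14 = -20.8409
Step 3: Compute Lagrangian.
L = 20.3616 + 1*-20.8409 = -0.4793


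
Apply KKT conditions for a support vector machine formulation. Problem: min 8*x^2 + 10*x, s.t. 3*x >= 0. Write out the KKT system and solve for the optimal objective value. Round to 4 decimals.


Step 1: Try lambda = 0 (constraint inactive).
x_unc = -10/(2*8) = -0.625
Check: 3*-0.625 = -1.875 < 0 -- violated!
Step 2: Constraint must be active: 3*x = 0
x* = 0/3 = 0.0
lambda = (2*8*0.0 + 10)/3 = 3.3333
Step 3: Compute optimal value.
f(x*) = 8*0.0^2 + 10*0.0 = 0.0


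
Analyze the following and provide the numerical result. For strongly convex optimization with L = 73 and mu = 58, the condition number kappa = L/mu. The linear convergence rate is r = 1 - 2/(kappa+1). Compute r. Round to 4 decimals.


Step 1: Compute the condition number.
kappa = L/mu = 73/58 = 1.2586
Step 2: Compute the convergence rate.
r = 1 - 2/(kappa + 1) = 1 - 2*mu/(L + mu) = (L - mu)/(L + mu) = 15/131 = 0.1145


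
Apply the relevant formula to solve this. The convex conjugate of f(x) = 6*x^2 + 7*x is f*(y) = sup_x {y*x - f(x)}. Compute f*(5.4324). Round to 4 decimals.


f*(y) = sup_x {y*x - a*x^2 - b*x} = sup_x {(y-b)*x - a*x^2}
FOC: (y - b) - 2a*x = 0 => x* = (y - b)/(2a)
x* = (5.4324 - 7)/(2*6) = -0.1306
f*(5.4324) = (y-b)^2/(4a) = (5.4324 - 7)^2/(4*6)
= 2.4574/24 = 0.1024


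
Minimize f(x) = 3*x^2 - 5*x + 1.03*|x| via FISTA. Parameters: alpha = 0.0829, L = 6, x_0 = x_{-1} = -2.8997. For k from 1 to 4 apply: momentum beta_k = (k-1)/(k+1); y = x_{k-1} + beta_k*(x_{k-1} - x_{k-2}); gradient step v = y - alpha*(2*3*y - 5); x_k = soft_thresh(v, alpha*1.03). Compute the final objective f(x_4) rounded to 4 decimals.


FISTA on f(x) = 3*x^2 - 5*x + 1.03*|x|
L = 6, alpha = 0.0829
Iteration 1: beta = 0.0, y = -2.8997 + 0.0*(-2.8997 + 2.8997) = -2.8997
  grad(y) = -22.3982, v = y - alpha*grad = -1.0429
  prox(v) = soft_thresh(-1.0429, 0.0854) = -0.9575
Iteration 2: beta = 0.3333, y = -0.9575 + 0.3333*(-0.9575 + 2.8997) = -0.3101
  grad(y) = -6.8606, v = y - alpha*grad = 0.2586
  prox(v) = soft_thresh(0.2586, 0.0854) = 0.1733
Iteration 3: beta = 0.5, y = 0.1733 + 0.5*(0.1733 + 0.9575) = 0.7386
  grad(y) = -0.5682, v = y - alpha*grad = 0.7857
  prox(v) = soft_thresh(0.7857, 0.0854) = 0.7004
Iteration 4: beta = 0.6, y = 0.7004 + 0.6*(0.7004 - 0.1733) = 1.0166
  grad(y) = 1.0996, v = y - alpha*grad = 0.9254
  prox(v) = soft_thresh(0.9254, 0.0854) = 0.8401
f(x_4) = 3*0.8401^2 - 5*0.8401 + 1.03*|0.8401| = -1.2179


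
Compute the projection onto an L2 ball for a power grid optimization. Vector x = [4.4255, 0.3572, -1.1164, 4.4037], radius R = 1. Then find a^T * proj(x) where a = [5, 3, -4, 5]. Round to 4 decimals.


Step 1: Compute ||x|| (intermediates to 6 decimals).
||x|| = sqrt(4.4255^2 + 0.3572^2 + (-1.1164)^2 + 4.4037^2) = 6.352288
Step 2: Project.
Since ||x|| > R, scale = R/||x|| = 1/6.352288 = 0.157424, proj(x) = scale * x
proj(x) = [0.69668, 0.056232, -0.175748, 0.693248]
Step 3: Dot product.
a^T * proj(x) = 5*0.69668 + 3*0.056232 - 4*(-0.175748) + 5*0.693248 = 7.8213


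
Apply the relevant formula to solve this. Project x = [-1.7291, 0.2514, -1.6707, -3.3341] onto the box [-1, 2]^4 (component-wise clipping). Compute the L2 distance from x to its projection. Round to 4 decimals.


Project each component onto [-1, 2].
clip(-1.7291) = -1.0, clip(0.2514) = 0.2514, clip(-1.6707) = -1.0, clip(-3.3341) = -1.0
Projection = [-1.0, 0.2514, -1.0, -1.0]
Squared diffs: [0.5316, 0.0, 0.4498, 5.448]
Distance = sqrt(6.4294) = 2.5356


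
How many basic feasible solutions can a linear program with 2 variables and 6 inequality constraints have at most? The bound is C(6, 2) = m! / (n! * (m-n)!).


Each vertex corresponds to some choice of n active constraints out of m, so the number of vertices is at most C(m, n) = m! / (n!(m-n)!).
m = 6, n = 2
Numerator: 6 * 5
Denominator: 2! = 2
C(6, 2) = 15


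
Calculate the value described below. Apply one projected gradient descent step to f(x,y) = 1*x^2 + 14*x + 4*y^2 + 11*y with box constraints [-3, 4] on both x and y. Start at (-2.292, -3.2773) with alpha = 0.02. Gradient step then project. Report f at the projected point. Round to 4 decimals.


Step 1: Compute gradient at (-2.292, -3.2773).
grad_x = 2*1*-2.292 + 14 = 9.416
grad_y = 2*4*-3.2773 + 11 = -15.2184
Step 2: Gradient step.
x_raw = -2.292 - 0.02*9.416 = -2.4803
y_raw = -3.2773 - 0.02*-15.2184 = -2.9729
Step 3: Project onto [-3, 4].
x_proj = clip(-2.4803) = -2.4803
y_proj = clip(-2.9729) = -2.9729
Step 4: Evaluate f.
f(-2.4803, -2.9729) = -25.9214


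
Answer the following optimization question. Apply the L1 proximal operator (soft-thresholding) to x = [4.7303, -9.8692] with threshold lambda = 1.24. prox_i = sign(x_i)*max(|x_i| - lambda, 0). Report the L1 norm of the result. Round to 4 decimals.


Soft-thresholding with lambda = 1.24:
prox(4.7303) = sign(4.7303)*max(|4.7303| - 1.24, 0) = 3.4903
prox(-9.8692) = sign(-9.8692)*max(|-9.8692| - 1.24, 0) = -8.6292
prox(x) = [3.4903, -8.6292]
||prox(x)||_1 = 3.4903 + 8.6292 = 12.1195


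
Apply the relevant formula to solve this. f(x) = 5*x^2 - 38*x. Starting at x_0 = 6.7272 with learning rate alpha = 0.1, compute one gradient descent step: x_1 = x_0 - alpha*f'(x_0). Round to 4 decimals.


We compute the gradient at x_0 and apply the update.
f'(x) = 10*x - 38
f'(6.7272) = 10*6.7272 - 38 = 29.272
x_1 = 6.7272 - 0.1*29.272 = 3.8


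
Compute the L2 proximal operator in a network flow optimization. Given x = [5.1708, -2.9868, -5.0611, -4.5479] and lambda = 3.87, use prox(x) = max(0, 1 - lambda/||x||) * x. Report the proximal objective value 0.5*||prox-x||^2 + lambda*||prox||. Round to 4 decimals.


Step 1: Compute ||x||.
||x|| = 9.053
Step 2: Compute scaling factor.
scale = max(0, 1 - 3.87/9.053) = 0.5725
Step 3: prox(x) = [2.9604, -1.71, -2.8976, -2.6037]
||prox(x)|| = 5.183
Step 4: Proximal objective.
0.5*||prox-x||^2 = 7.4885
lambda*||prox|| = 20.0582
Total = 27.5465


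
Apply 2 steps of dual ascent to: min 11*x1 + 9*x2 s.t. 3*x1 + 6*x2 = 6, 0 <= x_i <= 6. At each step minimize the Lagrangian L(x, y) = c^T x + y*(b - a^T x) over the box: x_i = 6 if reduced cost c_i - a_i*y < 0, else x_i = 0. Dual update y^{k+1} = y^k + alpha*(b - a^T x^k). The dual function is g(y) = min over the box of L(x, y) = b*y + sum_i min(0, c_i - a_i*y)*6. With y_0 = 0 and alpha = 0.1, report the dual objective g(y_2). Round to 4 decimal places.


Dual ascent for LP: min 11*x1 + 9*x2, 3*x1 + 6*x2 = 6, 0 <= x_i <= 6
Step 1: y^k = 0.0, reduced costs: (11.0, 9.0)
  x^k = (0.0, 0.0), subgradient = b - a^T x = 6.0
  y^{k+1} = 0.0 + 0.1*6.0 = 0.6
Step 2: y^k = 0.6, reduced costs: (9.2, 5.4)
  x^k = (0.0, 0.0), subgradient = b - a^T x = 6.0
  y^{k+1} = 0.6 + 0.1*6.0 = 1.2
Dual objective at y_2 = 1.2: reduced costs (7.4, 1.8), box minimizer x = (0.0, 0.0)
g(y_2) = b*y + (c1 - a1*y)*x1 + (c2 - a2*y)*x2 = 6*1.2 + 7.4*0.0 + 1.8*0.0 = 7.2 + 0.0 + 0.0 = 7.2


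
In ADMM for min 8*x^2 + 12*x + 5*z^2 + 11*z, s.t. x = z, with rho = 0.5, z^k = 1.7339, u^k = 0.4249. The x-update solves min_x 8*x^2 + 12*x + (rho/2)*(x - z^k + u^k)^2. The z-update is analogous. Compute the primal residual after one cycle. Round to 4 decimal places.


ADMM iteration with rho = 0.5, z^k = 1.7339, u^k = 0.4249
Step 1: x-update.
Minimize 8*x^2 + 12*x + (0.5/2)*(x - 1.7339 + 0.4249)^2
FOC: (2*8 + 0.5)*x = -12 + 0.5*(1.7339 - 0.4249)
x^{k+1} = -0.6876
Step 2: z-update.
Minimize 5*z^2 + 11*z + (0.5/2)*(-0.6876 - z + 0.4249)^2
FOC: (2*5 + 0.5)*z = -11 + 0.5*(-0.6876 + 0.4249)
z^{k+1} = -1.0601
Step 3: u-update.
u^{k+1} = 0.4249 - 0.6876 + 1.0601 = 0.7974
Step 4: Primal residual = |-0.6876 + 1.0601| = 0.3725


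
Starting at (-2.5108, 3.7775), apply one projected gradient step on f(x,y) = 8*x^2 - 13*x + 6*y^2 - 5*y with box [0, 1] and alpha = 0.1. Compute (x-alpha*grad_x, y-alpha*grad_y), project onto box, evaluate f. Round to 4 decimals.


Step 1: Compute gradient at (-2.5108, 3.7775).
grad_x = 2*8*-2.5108 - 13 = -53.1728
grad_y = 2*6*3.7775 - 5 = 40.33
Step 2: Gradient step.
x_raw = -2.5108 - 0.1*-53.1728 = 2.8065
y_raw = 3.7775 - 0.1*40.33 = -0.2555
Step 3: Project onto [0, 1].
x_proj = clip(2.8065) = 1.0
y_proj = clip(-0.2555) = 0.0
Step 4: Evaluate f.
f(1.0, 0.0) = -5.0


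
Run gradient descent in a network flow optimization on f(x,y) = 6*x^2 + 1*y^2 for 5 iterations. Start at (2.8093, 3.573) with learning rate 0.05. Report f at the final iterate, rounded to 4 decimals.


Gradient descent on f(x,y) = 6*x^2 + 1*y^2.
Starting point: (2.8093, 3.573), alpha = 0.05
Step 1: grad_x = 2*6*2.8093 = 33.7116, grad_y = 2*1*3.573 = 7.146
  x_1 = 2.8093 - 0.05*33.7116 = 1.1237
  y_1 = 3.573 - 0.05*7.146 = 3.2157
Step 2: grad_x = 2*6*1.1237 = 13.4846, grad_y = 2*1*3.2157 = 6.4314
  x_2 = 1.1237 - 0.05*13.4846 = 0.4495
  y_2 = 3.2157 - 0.05*6.4314 = 2.8941
Step 3: grad_x = 2*6*0.4495 = 5.3939, grad_y = 2*1*2.8941 = 5.7883
  x_3 = 0.4495 - 0.05*5.3939 = 0.1798
  y_3 = 2.8941 - 0.05*5.7883 = 2.6047
Step 4: grad_x = 2*6*0.1798 = 2.1575, grad_y = 2*1*2.6047 = 5.2094
  x_4 = 0.1798 - 0.05*2.1575 = 0.0719
  y_4 = 2.6047 - 0.05*5.2094 = 2.3442
Step 5: grad_x = 2*6*0.0719 = 0.863, grad_y = 2*1*2.3442 = 4.6885
  x_5 = 0.0719 - 0.05*0.863 = 0.0288
  y_5 = 2.3442 - 0.05*4.6885 = 2.1098
f(0.0288, 2.1098) = 6*0.0288^2 + 1*2.1098^2 = 4.4563


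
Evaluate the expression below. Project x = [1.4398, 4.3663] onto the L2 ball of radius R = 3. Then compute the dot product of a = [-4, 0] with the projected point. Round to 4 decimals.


Step 1: Compute ||x|| (intermediates to 6 decimals).
||x|| = sqrt(1.4398^2 + 4.3663^2) = 4.597565
Step 2: Project.
Since ||x|| > R, scale = R/||x|| = 3/4.597565 = 0.652519, proj(x) = scale * x
proj(x) = [0.939497, 2.849094]
Step 3: Dot product.
a^T * proj(x) = -4*0.939497 + 0*2.849094 = -3.758


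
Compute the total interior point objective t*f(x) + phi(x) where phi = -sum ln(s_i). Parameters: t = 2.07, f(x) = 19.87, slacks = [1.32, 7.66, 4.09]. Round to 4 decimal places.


Step 1: Compute log-barrier.
ln values: [0.2776, 2.036, 1.4085]
phi = -(0.2776 + 2.036 + 1.4085) = -3.7222
Step 2: Compute augmented objective.
t*f(x) = 2.07*19.87 = 41.1309
Total = 41.1309 - 3.7222 = 37.4087


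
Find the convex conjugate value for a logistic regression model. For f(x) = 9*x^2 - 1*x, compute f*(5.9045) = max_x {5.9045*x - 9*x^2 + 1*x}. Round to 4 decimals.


f*(y) = sup_x {y*x - a*x^2 - b*x} = sup_x {(y-b)*x - a*x^2}
FOC: (y - b) - 2a*x = 0 => x* = (y - b)/(2a)
x* = (5.9045 + 1)/(2*9) = 0.3836
f*(5.9045) = (y-b)^2/(4a) = (5.9045 + 1)^2/(4*9)
= 47.6721/36 = 1.3242


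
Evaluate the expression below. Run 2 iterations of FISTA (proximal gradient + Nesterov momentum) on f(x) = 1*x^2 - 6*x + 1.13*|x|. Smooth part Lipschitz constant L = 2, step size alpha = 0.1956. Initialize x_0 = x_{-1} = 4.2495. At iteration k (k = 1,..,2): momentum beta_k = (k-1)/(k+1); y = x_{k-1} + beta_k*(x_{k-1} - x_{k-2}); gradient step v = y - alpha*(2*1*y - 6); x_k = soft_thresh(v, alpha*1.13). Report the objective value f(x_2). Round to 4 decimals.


FISTA on f(x) = 1*x^2 - 6*x + 1.13*|x|
L = 2, alpha = 0.1956
Iteration 1: beta = 0.0, y = 4.2495 + 0.0*(4.2495 - 4.2495) = 4.2495
  grad(y) = 2.499, v = y - alpha*grad = 3.7607
  prox(v) = soft_thresh(3.7607, 0.221) = 3.5397
Iteration 2: beta = 0.3333, y = 3.5397 + 0.3333*(3.5397 - 4.2495) = 3.3031
  grad(y) = 0.6061, v = y - alpha*grad = 3.1845
  prox(v) = soft_thresh(3.1845, 0.221) = 2.9635
f(x_2) = 1*2.9635^2 - 6*2.9635 + 1.13*|2.9635| = -5.6499


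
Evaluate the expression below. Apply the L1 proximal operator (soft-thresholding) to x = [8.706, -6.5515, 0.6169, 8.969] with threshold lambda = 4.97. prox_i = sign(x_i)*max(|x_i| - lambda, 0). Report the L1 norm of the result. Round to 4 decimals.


Soft-thresholding with lambda = 4.97:
prox(8.706) = sign(8.706)*max(|8.706| - 4.97, 0) = 3.736
prox(-6.5515) = sign(-6.5515)*max(|-6.5515| - 4.97, 0) = -1.5815
prox(0.6169) = sign(0.6169)*max(|0.6169| - 4.97, 0) = 0.0
prox(8.969) = sign(8.969)*max(|8.969| - 4.97, 0) = 3.999
prox(x) = [3.736, -1.5815, 0.0, 3.999]
||prox(x)||_1 = 3.736 + 1.5815 + 0.0 + 3.999 = 9.3165


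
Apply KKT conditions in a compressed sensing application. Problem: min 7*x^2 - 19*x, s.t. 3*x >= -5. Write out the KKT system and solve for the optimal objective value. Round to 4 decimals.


Step 1: Try lambda = 0 (constraint inactive).
Stationarity: 2*7*x - 19 = 0
x* = 19/(2*7) = 19/14 = 1.3571 (rounded; the exact value 19/14 is used below)
Check constraint: 3*1.3571 = 4.0713 >= -5 -- satisfied.
Step 2: Compute optimal value.
f(x*) = 7*(19/14)^2 - 19*(19/14) = -12.8929


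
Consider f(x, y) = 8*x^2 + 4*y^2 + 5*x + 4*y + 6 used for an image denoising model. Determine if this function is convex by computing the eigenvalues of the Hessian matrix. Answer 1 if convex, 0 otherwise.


The Hessian of f(x,y) = 8*x^2 + 4*y^2 + 5*x + 4*y + 6 is:
H = [[16, 0], [0, 8]]
Trace = 16 + 8 = 24
Determinant = 16*8 - (0)^2 = 128
Discriminant = (24)^2 - 4*128 = 64.0
Eigenvalues: lambda_1 = 8.0, lambda_2 = 16.0
The function is convex.

1


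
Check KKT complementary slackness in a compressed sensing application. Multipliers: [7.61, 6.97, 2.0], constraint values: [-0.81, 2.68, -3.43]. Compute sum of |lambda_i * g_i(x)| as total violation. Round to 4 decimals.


KKT complementary slackness check:
lambda_1 * g_1 = 7.61 * -0.81 = -6.1641
lambda_2 * g_2 = 6.97 * 2.68 = 18.6796
lambda_3 * g_3 = 2.0 * -3.43 = -6.86
Total violation = 6.1641 + 18.6796 + 6.86 = 31.7037


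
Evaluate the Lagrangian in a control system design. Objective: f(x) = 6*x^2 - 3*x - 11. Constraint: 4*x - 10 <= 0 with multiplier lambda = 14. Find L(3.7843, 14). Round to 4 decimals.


Step 1: Evaluate f(x).
f(3.7843) = 6*3.7843^2 - 3*3.7843 - 11 = 63.5727
Step 2: Evaluate g(x).
g(3.7843) = 4*3.7843 - 10 = 5.1372
Step 3: Compute Lagrangian.
L = 63.5727 + 14*5.1372 = 135.4935


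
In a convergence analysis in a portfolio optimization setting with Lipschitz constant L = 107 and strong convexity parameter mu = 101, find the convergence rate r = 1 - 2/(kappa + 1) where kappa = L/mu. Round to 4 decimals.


Step 1: Compute the condition number.
kappa = L/mu = 107/101 = 1.0594
Step 2: Compute the convergence rate.
r = 1 - 2/(kappa + 1) = 1 - 2*mu/(L + mu) = (L - mu)/(L + mu) = 6/208 = 0.0288


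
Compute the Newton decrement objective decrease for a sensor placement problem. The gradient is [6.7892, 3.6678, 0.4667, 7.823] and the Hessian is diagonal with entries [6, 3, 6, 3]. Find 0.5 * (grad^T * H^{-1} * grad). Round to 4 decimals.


Step 1: H is diagonal, so H^(-1) * g = [1.1315, 1.2226, 0.0778, 2.6077].
Step 2: g^T H^(-1) g = sum_i g_i^2 / H_ii
  = (6.7892)^2/6 + (3.6678)^2/3 + (0.4667)^2/6 + (7.823)^2/3
  = 7.6822 + 4.4843 + 0.0363 + 20.3998 = 32.6025
Step 3: Objective decrease = 0.5 * g^T H^(-1) g = 16.3013


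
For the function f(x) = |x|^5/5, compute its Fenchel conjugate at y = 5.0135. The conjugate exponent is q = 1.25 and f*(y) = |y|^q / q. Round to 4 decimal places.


The conjugate exponent q satisfies 1/p + 1/q = 1.
p = 5, so q = 5/(5 - 1) = 1.25
|y|^q = 5.0135^1.25 = 7.502
f*(5.0135) = 7.502 / 1.25 = 6.0016


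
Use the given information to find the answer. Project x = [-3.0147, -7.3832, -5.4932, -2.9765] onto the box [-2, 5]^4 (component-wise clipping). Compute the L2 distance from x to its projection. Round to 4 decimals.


Project each component onto [-2, 5].
clip(-3.0147) = -2.0, clip(-7.3832) = -2.0, clip(-5.4932) = -2.0, clip(-2.9765) = -2.0
Projection = [-2.0, -2.0, -2.0, -2.0]
Squared diffs: [1.0296, 28.9788, 12.2024, 0.9536]
Distance = sqrt(43.1644) = 6.57


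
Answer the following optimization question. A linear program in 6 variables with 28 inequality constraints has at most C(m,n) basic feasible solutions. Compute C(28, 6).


Each vertex corresponds to some choice of n active constraints out of m, so the number of vertices is at most C(m, n) = m! / (n!(m-n)!).
m = 28, n = 6
Numerator: 28 * 27 * 26 * 25 * 24 * 23
Denominator: 6! = 720
C(28, 6) = 376740


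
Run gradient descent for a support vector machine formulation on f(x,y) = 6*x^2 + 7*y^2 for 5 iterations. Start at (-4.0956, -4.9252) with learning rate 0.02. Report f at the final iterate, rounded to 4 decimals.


Gradient descent on f(x,y) = 6*x^2 + 7*y^2.
Starting point: (-4.0956, -4.9252), alpha = 0.02
Step 1: grad_x = 2*6*-4.0956 = -49.1472, grad_y = 2*7*-4.9252 = -68.9528
  x_1 = -4.0956 - 0.02*-49.1472 = -3.1127
  y_1 = -4.9252 - 0.02*-68.9528 = -3.5461
Step 2: grad_x = 2*6*-3.1127 = -37.3519, grad_y = 2*7*-3.5461 = -49.646
  x_2 = -3.1127 - 0.02*-37.3519 = -2.3656
  y_2 = -3.5461 - 0.02*-49.646 = -2.5532
Step 3: grad_x = 2*6*-2.3656 = -28.3874, grad_y = 2*7*-2.5532 = -35.7451
  x_3 = -2.3656 - 0.02*-28.3874 = -1.7979
  y_3 = -2.5532 - 0.02*-35.7451 = -1.8383
Step 4: grad_x = 2*6*-1.7979 = -21.5744, grad_y = 2*7*-1.8383 = -25.7365
  x_4 = -1.7979 - 0.02*-21.5744 = -1.3664
  y_4 = -1.8383 - 0.02*-25.7365 = -1.3236
Step 5: grad_x = 2*6*-1.3664 = -16.3966, grad_y = 2*7*-1.3236 = -18.5303
  x_5 = -1.3664 - 0.02*-16.3966 = -1.0384
  y_5 = -1.3236 - 0.02*-18.5303 = -0.953
f(-1.0384, -0.953) = 6*(-1.0384)^2 + 7*(-0.953)^2 = 12.8275


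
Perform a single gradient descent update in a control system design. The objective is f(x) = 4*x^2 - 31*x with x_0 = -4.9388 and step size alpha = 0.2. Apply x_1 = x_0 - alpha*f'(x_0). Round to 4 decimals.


We compute the gradient at x_0 and apply the update.
f'(x) = 8*x - 31
f'(-4.9388) = 8*-4.9388 - 31 = -70.5104
x_1 = -4.9388 - 0.2*-70.5104 = 9.1633


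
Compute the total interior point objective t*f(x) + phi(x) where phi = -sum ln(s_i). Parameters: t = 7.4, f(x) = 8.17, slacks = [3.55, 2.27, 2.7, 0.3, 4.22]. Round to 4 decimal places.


Step 1: Compute log-barrier.
ln values: [1.2669, 0.8198, 0.9933, -1.204, 1.4398]
phi = -(1.2669 + 0.8198 + 0.9933 - 1.204 + 1.4398) = -3.3158
Step 2: Compute augmented objective.
t*f(x) = 7.4*8.17 = 60.458
Total = 60.458 - 3.3158 = 57.1422


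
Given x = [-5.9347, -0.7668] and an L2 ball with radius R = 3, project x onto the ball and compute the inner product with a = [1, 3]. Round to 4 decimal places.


Step 1: Compute ||x|| (intermediates to 6 decimals).
||x|| = sqrt((-5.9347)^2 + (-0.7668)^2) = 5.984033
Step 2: Project.
Since ||x|| > R, scale = R/||x|| = 3/5.984033 = 0.501334, proj(x) = scale * x
proj(x) = [-2.975267, -0.384423]
Step 3: Dot product.
a^T * proj(x) = 1*(-2.975267) + 3*(-0.384423) = -4.1285


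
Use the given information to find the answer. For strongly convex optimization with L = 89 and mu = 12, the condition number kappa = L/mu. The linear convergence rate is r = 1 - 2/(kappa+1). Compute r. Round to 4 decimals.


Step 1: Compute the condition number.
kappa = L/mu = 89/12 = 7.4167
Step 2: Compute the convergence rate.
r = 1 - 2/(kappa + 1) = 1 - 2*mu/(L + mu) = (L - mu)/(L + mu) = 77/101 = 0.7624


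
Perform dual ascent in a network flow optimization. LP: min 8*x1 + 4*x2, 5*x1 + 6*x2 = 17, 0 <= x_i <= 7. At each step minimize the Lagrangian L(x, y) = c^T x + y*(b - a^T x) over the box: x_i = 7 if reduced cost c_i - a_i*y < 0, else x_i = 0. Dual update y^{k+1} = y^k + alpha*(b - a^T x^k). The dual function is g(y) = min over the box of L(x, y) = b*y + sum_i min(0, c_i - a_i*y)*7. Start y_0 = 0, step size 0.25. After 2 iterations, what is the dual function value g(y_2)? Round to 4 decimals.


Dual ascent for LP: min 8*x1 + 4*x2, 5*x1 + 6*x2 = 17, 0 <= x_i <= 7
Step 1: y^k = 0.0, reduced costs: (8.0, 4.0)
  x^k = (0.0, 0.0), subgradient = b - a^T x = 17.0
  y^{k+1} = 0.0 + 0.25*17.0 = 4.25
Step 2: y^k = 4.25, reduced costs: (-13.25, -21.5)
  x^k = (7.0, 7.0), subgradient = b - a^T x = -60.0
  y^{k+1} = 4.25 + 0.25*-60.0 = -10.75
Dual objective at y_2 = -10.75: reduced costs (61.75, 68.5), box minimizer x = (0.0, 0.0)
g(y_2) = b*y + (c1 - a1*y)*x1 + (c2 - a2*y)*x2 = 17*(-10.75) + 61.75*0.0 + 68.5*0.0 = -182.75 + 0.0 + 0.0 = -182.75


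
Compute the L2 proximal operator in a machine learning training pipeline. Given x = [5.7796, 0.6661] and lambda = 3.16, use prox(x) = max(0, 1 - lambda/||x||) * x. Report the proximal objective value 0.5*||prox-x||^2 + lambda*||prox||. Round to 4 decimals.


Step 1: Compute ||x||.
||x|| = 5.8179
Step 2: Compute scaling factor.
scale = max(0, 1 - 3.16/5.8179) = 0.4568
Step 3: prox(x) = [2.6404, 0.3043]
||prox(x)|| = 2.6579
Step 4: Proximal objective.
0.5*||prox-x||^2 = 4.9928
lambda*||prox|| = 8.399
Total = 13.3916


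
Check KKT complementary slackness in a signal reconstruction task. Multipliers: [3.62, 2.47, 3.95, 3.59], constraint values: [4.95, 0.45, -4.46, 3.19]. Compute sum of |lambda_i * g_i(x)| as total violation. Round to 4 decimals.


KKT complementary slackness check:
lambda_1 * g_1 = 3.62 * 4.95 = 17.919
lambda_2 * g_2 = 2.47 * 0.45 = 1.1115
lambda_3 * g_3 = 3.95 * -4.46 = -17.617
lambda_4 * g_4 = 3.59 * 3.19 = 11.4521
Total violation = 17.919 + 1.1115 + 17.617 + 11.4521 = 48.0996


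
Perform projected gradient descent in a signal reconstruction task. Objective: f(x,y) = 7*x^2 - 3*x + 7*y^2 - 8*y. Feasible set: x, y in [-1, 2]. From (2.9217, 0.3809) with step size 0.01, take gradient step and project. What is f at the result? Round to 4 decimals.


Step 1: Compute gradient at (2.9217, 0.3809).
grad_x = 2*7*2.9217 - 3 = 37.9038
grad_y = 2*7*0.3809 - 8 = -2.6674
Step 2: Gradient step.
x_raw = 2.9217 - 0.01*37.9038 = 2.5427
y_raw = 0.3809 - 0.01*-2.6674 = 0.4076
Step 3: Project onto [-1, 2].
x_proj = clip(2.5427) = 2.0
y_proj = clip(0.4076) = 0.4076
Step 4: Evaluate f.
f(2.0, 0.4076) = 19.9022


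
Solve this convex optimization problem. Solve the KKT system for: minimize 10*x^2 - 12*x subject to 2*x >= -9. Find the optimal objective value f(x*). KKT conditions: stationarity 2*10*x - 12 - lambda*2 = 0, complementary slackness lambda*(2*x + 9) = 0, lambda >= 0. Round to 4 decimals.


Step 1: Try lambda = 0 (constraint inactive).
Stationarity: 2*10*x - 12 = 0
x* = 12/(2*10) = 0.6
Check constraint: 2*0.6 = 1.2 >= -9 -- satisfied.
Step 2: Compute optimal value.
f(x*) = 10*0.6^2 - 12*0.6 = -3.6


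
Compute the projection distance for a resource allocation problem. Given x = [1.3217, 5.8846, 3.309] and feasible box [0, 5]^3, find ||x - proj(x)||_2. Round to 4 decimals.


Project each component onto [0, 5].
clip(1.3217) = 1.3217, clip(5.8846) = 5.0, clip(3.309) = 3.309
Projection = [1.3217, 5.0, 3.309]
Squared diffs: [0.0, 0.7825, 0.0]
Distance = sqrt(0.7825) = 0.8846


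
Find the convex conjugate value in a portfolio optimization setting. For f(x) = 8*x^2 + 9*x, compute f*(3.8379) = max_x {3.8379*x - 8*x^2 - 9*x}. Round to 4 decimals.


f*(y) = sup_x {y*x - a*x^2 - b*x} = sup_x {(y-b)*x - a*x^2}
FOC: (y - b) - 2a*x = 0 => x* = (y - b)/(2a)
x* = (3.8379 - 9)/(2*8) = -0.3226
f*(3.8379) = (y-b)^2/(4a) = (3.8379 - 9)^2/(4*8)
= 26.6473/32 = 0.8327


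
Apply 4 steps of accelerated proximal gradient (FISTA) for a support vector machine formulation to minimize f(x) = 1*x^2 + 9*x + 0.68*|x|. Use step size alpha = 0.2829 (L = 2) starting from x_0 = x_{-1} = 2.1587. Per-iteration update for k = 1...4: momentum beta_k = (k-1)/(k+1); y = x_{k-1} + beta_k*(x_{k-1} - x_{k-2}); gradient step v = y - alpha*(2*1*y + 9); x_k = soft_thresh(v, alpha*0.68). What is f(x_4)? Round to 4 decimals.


FISTA on f(x) = 1*x^2 + 9*x + 0.68*|x|
L = 2, alpha = 0.2829
Iteration 1: beta = 0.0, y = 2.1587 + 0.0*(2.1587 - 2.1587) = 2.1587
  grad(y) = 13.3174, v = y - alpha*grad = -1.6088
  prox(v) = soft_thresh(-1.6088, 0.1924) = -1.4164
Iteration 2: beta = 0.3333, y = -1.4164 + 0.3333*(-1.4164 - 2.1587) = -2.6081
  grad(y) = 3.7837, v = y - alpha*grad = -3.6785
  prox(v) = soft_thresh(-3.6785, 0.1924) = -3.4862
Iteration 3: beta = 0.5, y = -3.4862 + 0.5*(-3.4862 + 1.4164) = -4.5211
  grad(y) = -0.0421, v = y - alpha*grad = -4.5091
  prox(v) = soft_thresh(-4.5091, 0.1924) = -4.3168
Iteration 4: beta = 0.6, y = -4.3168 + 0.6*(-4.3168 + 3.4862) = -4.8151
  grad(y) = -0.6303, v = y - alpha*grad = -4.6368
  prox(v) = soft_thresh(-4.6368, 0.1924) = -4.4445
f(x_4) = 1*(-4.4445)^2 + 9*(-4.4445) + 0.68*|-4.4445| = -17.2247


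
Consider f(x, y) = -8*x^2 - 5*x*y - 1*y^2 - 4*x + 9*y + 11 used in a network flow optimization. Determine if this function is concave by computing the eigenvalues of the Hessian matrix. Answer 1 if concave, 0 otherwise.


The Hessian of f(x,y) = -8*x^2 - 5*x*y - 1*y^2 - 4*x + 9*y + 11 is:
H = [[-16, -5], [-5, -2]]
Trace = -16 - 2 = -18
Determinant = -16*-2 - (-5)^2 = 7
Discriminant = (-18)^2 - 4*7 = 296.0
Eigenvalues: lambda_1 = -17.6023, lambda_2 = -0.3977
The function is concave.

1


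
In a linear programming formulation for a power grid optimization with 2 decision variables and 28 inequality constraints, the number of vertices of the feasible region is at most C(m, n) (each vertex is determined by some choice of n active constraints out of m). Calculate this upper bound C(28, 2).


Each vertex corresponds to some choice of n active constraints out of m, so the number of vertices is at most C(m, n) = m! / (n!(m-n)!).
m = 28, n = 2
Numerator: 28 * 27
Denominator: 2! = 2
C(28, 2) = 378


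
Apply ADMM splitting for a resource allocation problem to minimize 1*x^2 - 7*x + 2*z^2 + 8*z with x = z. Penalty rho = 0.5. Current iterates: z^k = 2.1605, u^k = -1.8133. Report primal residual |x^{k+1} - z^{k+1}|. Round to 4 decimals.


ADMM iteration with rho = 0.5, z^k = 2.1605, u^k = -1.8133
Step 1: x-update.
Minimize 1*x^2 - 7*x + (0.5/2)*(x - 2.1605 - 1.8133)^2
FOC: (2*1 + 0.5)*x = 7 + 0.5*(2.1605 + 1.8133)
x^{k+1} = 3.5948
Step 2: z-update.
Minimize 2*z^2 + 8*z + (0.5/2)*(3.5948 - z - 1.8133)^2
FOC: (2*2 + 0.5)*z = -8 + 0.5*(3.5948 - 1.8133)
z^{k+1} = -1.5798
Step 3: u-update.
u^{k+1} = -1.8133 + 3.5948 + 1.5798 = 3.3613
Step 4: Primal residual = |3.5948 + 1.5798| = 5.1746


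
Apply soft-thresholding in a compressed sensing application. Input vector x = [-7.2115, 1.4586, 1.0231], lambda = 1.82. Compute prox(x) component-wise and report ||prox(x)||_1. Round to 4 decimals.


Soft-thresholding with lambda = 1.82:
prox(-7.2115) = sign(-7.2115)*max(|-7.2115| - 1.82, 0) = -5.3915
prox(1.4586) = sign(1.4586)*max(|1.4586| - 1.82, 0) = 0.0
prox(1.0231) = sign(1.0231)*max(|1.0231| - 1.82, 0) = 0.0
prox(x) = [-5.3915, 0.0, 0.0]
||prox(x)||_1 = 5.3915 + 0.0 + 0.0 = 5.3915


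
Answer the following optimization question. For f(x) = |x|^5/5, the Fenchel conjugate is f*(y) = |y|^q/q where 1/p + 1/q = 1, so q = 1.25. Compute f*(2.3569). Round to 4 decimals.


The conjugate exponent q satisfies 1/p + 1/q = 1.
p = 5, so q = 5/(5 - 1) = 1.25
|y|^q = 2.3569^1.25 = 2.9203
f*(2.3569) = 2.9203 / 1.25 = 2.3362


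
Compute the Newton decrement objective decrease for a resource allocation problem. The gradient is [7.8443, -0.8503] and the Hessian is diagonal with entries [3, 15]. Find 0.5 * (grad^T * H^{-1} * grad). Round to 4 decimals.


Step 1: H is diagonal, so H^(-1) * g = [2.6148, -0.0567].
Step 2: g^T H^(-1) g = sum_i g_i^2 / H_ii
  = (7.8443)^2/3 + (-0.8503)^2/15
  = 20.511 + 0.0482 = 20.5592
Step 3: Objective decrease = 0.5 * g^T H^(-1) g = 10.2796


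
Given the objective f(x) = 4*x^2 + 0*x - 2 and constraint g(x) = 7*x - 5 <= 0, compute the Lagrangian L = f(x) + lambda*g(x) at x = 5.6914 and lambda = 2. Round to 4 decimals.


Step 1: Evaluate f(x).
f(5.6914) = 4*5.6914^2 + 0*5.6914 - 2 = 127.5681
Step 2: Evaluate g(x).
g(5.6914) = 7*5.6914 - 5 = 34.8398
Step 3: Compute Lagrangian.
L = 127.5681 + 2*34.8398 = 197.2477


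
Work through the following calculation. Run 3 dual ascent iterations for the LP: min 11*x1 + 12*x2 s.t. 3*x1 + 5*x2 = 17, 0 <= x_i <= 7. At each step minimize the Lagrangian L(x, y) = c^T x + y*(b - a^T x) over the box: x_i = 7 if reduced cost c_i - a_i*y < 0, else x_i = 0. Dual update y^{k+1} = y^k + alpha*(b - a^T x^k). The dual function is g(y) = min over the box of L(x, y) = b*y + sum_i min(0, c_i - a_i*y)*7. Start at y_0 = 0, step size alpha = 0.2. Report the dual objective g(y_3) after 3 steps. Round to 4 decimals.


Dual ascent for LP: min 11*x1 + 12*x2, 3*x1 + 5*x2 = 17, 0 <= x_i <= 7
Step 1: y^k = 0.0, reduced costs: (11.0, 12.0)
  x^k = (0.0, 0.0), subgradient = b - a^T x = 17.0
  y^{k+1} = 0.0 + 0.2*17.0 = 3.4
Step 2: y^k = 3.4, reduced costs: (0.8, -5.0)
  x^k = (0.0, 7.0), subgradient = b - a^T x = -18.0
  y^{k+1} = 3.4 + 0.2*-18.0 = -0.2
Step 3: y^k = -0.2, reduced costs: (11.6, 13.0)
  x^k = (0.0, 0.0), subgradient = b - a^T x = 17.0
  y^{k+1} = -0.2 + 0.2*17.0 = 3.2
Dual objective at y_3 = 3.2: reduced costs (1.4, -4.0), box minimizer x = (0.0, 7.0)
g(y_3) = b*y + (c1 - a1*y)*x1 + (c2 - a2*y)*x2 = 17*3.2 + 1.4*0.0 + (-4.0)*7.0 = 54.4 + 0.0 - 28.0 = 26.4


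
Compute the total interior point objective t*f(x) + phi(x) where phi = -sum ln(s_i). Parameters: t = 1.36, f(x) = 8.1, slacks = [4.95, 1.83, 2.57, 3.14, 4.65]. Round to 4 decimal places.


Step 1: Compute log-barrier.
ln values: [1.5994, 0.6043, 0.9439, 1.1442, 1.5369]
phi = -(1.5994 + 0.6043 + 0.9439 + 1.1442 + 1.5369) = -5.8287
Step 2: Compute augmented objective.
t*f(x) = 1.36*8.1 = 11.016
Total = 11.016 - 5.8287 = 5.1873


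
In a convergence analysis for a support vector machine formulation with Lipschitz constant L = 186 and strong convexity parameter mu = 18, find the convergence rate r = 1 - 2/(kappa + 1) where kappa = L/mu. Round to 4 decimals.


Step 1: Compute the condition number.
kappa = L/mu = 186/18 = 10.3333
Step 2: Compute the convergence rate.
r = 1 - 2/(kappa + 1) = 1 - 2*mu/(L + mu) = (L - mu)/(L + mu) = 168/204 = 0.8235


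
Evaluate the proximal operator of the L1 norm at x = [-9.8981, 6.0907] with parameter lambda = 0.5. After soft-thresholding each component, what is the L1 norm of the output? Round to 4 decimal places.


Soft-thresholding with lambda = 0.5:
prox(-9.8981) = sign(-9.8981)*max(|-9.8981| - 0.5, 0) = -9.3981
prox(6.0907) = sign(6.0907)*max(|6.0907| - 0.5, 0) = 5.5907
prox(x) = [-9.3981, 5.5907]
||prox(x)||_1 = 9.3981 + 5.5907 = 14.9888


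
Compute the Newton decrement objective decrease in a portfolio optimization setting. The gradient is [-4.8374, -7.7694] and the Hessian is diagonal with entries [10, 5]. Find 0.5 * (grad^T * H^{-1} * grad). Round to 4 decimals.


Step 1: H is diagonal, so H^(-1) * g = [-0.4837, -1.5539].
Step 2: g^T H^(-1) g = sum_i g_i^2 / H_ii
  = (-4.8374)^2/10 + (-7.7694)^2/5
  = 2.34 + 12.0727 = 14.4128
Step 3: Objective decrease = 0.5 * g^T H^(-1) g = 7.2064
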